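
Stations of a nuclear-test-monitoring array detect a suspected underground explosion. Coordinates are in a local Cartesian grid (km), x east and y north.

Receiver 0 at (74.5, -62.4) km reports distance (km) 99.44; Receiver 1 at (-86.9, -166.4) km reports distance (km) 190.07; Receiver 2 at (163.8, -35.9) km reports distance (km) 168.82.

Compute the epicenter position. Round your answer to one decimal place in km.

Circle about each station: (x − 74.5)² + (y + 62.4)² = 99.44²; (x + 86.9)² + (y + 166.4)² = 190.07²; (x − 163.8)² + (y + 35.9)² = 168.82².
Subtracting the Receiver 0 equation from the Receiver 1 and Receiver 2 equations removes the quadratic terms:
-322.8 x − 208.0 y = -441.73
178.6 x + 53.0 y = 63.36
Solving the 2×2 system: x ≈ -0.5, y ≈ 2.9 km.
Check against Receiver 0 (with the unrounded x, y): √((x − 74.5)²+(y + 62.4)²) = 99.46 ≈ 99.44 km. ✓

(-0.5, 2.9)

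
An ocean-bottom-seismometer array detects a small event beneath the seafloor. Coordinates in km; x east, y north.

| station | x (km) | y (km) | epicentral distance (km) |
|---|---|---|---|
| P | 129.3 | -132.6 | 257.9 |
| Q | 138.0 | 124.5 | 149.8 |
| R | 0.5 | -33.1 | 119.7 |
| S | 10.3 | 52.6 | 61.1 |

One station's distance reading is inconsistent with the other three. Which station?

Solve using three stations at a time. Using P, Q, R (subtract circle equations pairwise → linear system) gives (x, y) ≈ (-6.9, 86.4).
Distances from that point to each station vs reported:
  P: calculated 257.9 vs reported 257.9 → residual 0.0 km
  Q: calculated 149.8 vs reported 149.8 → residual 0.0 km
  R: calculated 119.7 vs reported 119.7 → residual 0.0 km
  S: calculated 37.9 vs reported 61.1 → residual 23.2 km
P, Q, R are mutually consistent (residuals ≈ 0); S is off by 23.2 km.

S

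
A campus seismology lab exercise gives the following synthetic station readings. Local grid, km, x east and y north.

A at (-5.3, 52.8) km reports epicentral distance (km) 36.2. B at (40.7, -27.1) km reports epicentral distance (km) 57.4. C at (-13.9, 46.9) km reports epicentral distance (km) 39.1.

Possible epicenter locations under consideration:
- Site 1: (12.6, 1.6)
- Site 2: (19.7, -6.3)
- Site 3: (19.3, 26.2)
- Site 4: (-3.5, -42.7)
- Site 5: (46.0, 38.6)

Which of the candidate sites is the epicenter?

Site 3

For each candidate, compare |candidate − station| to the reported distance:
Site 1: residuals A 18.0, B 17.2, C 13.4 → max 18.0 km
Site 2: residuals A 28.0, B 27.8, C 23.8 → max 28.0 km
Site 3: residuals A 0.0, B 0.0, C 0.0 → max 0.0 km
Site 4: residuals A 59.3, B 10.5, C 51.1 → max 59.3 km
Site 5: residuals A 17.0, B 8.5, C 21.4 → max 21.4 km
Only Site 3 has all residuals ≈ 0.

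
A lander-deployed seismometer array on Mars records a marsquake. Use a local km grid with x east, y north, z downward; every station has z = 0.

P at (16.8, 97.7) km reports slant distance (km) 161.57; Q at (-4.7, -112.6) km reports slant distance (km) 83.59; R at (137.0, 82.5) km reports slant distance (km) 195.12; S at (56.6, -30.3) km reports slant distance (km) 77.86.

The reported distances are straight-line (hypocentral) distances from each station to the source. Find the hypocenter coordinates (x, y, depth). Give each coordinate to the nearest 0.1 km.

(9.0, -53.2, 57.2)

Each station gives a sphere (x−x_i)² + (y−y_i)² + z² = d_i² (stations at z=0).
Subtracting the P sphere from Q and R: z² cancels, leaving linear equations in x and y:
-43.0 x − 420.6 y = 21990.90
240.4 x − 30.4 y = 3780.77
Solving: x ≈ 8.999, y ≈ -53.205 km (keep extra digits for the depth step; rounded: 9.0, -53.2).
Then from the P sphere: z² = 161.57² − (x − 16.8)² − (y − 97.7)² with x = 8.999, y = -53.205, so z ≈ 57.199 ≈ 57.2 km.
Check against S (with the unrounded solution): distance 77.86 ≈ 77.86 km. ✓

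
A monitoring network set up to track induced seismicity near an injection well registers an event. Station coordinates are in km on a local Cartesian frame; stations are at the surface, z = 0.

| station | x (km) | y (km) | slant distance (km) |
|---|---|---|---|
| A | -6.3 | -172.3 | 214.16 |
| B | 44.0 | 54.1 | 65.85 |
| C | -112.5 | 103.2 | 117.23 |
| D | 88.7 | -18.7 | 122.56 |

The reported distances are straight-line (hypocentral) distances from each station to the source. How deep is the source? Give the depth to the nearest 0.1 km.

22.9 km

Each station gives a sphere (x−x_i)² + (y−y_i)² + z² = d_i² (stations at z=0).
Subtracting the A sphere from B and C: z² cancels, leaving linear equations in x and y:
100.6 x + 452.8 y = 16664.11
-212.4 x + 551.0 y = 25701.14
Solving: x ≈ -16.197, y ≈ 40.401 km (keep extra digits for the depth step; rounded: -16.2, 40.4).
Then from the A sphere: z² = 214.16² − (x + 6.3)² − (y + 172.3)² with x = -16.197, y = 40.401, so z ≈ 22.909 ≈ 22.9 km.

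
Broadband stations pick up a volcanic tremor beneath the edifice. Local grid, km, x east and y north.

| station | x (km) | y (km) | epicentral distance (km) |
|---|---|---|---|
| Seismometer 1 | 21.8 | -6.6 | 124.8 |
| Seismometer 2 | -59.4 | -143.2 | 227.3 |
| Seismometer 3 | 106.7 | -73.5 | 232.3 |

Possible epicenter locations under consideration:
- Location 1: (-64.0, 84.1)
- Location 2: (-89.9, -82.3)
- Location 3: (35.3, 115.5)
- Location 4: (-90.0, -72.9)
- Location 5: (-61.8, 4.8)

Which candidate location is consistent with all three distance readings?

Location 1

For each candidate, compare |candidate − station| to the reported distance:
Location 1: residuals Seismometer 1 0.1, Seismometer 2 0.0, Seismometer 3 0.0 → max 0.1 km
Location 2: residuals Seismometer 1 10.1, Seismometer 2 159.2, Seismometer 3 35.5 → max 159.2 km
Location 3: residuals Seismometer 1 2.0, Seismometer 2 48.2, Seismometer 3 30.3 → max 48.2 km
Location 4: residuals Seismometer 1 5.2, Seismometer 2 150.6, Seismometer 3 35.6 → max 150.6 km
Location 5: residuals Seismometer 1 40.4, Seismometer 2 79.3, Seismometer 3 46.5 → max 79.3 km
Only Location 1 has all residuals ≈ 0.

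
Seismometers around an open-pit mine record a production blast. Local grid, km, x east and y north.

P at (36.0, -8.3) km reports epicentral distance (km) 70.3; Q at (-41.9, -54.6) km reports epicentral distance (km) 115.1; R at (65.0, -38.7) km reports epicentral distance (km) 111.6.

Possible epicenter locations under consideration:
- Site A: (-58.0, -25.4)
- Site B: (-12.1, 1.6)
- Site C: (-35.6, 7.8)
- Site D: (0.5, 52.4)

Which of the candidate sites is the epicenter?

Site D

For each candidate, compare |candidate − station| to the reported distance:
Site A: residuals P 25.2, Q 81.8, R 12.1 → max 81.8 km
Site B: residuals P 21.2, Q 51.5, R 24.6 → max 51.5 km
Site C: residuals P 3.1, Q 52.4, R 0.8 → max 52.4 km
Site D: residuals P 0.0, Q 0.0, R 0.0 → max 0.0 km
Only Site D has all residuals ≈ 0.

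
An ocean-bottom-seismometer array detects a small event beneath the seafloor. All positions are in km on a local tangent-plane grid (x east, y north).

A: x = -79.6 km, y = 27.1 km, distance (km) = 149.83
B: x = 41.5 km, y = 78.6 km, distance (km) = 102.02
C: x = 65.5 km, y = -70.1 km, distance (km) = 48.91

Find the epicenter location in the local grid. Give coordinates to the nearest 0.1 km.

Circle about each station: (x + 79.6)² + (y − 27.1)² = 149.83²; (x − 41.5)² + (y − 78.6)² = 102.02²; (x − 65.5)² + (y + 70.1)² = 48.91².
Subtracting pairs of circle equations eliminates x²+y² and gives linear equations (the radical axes):
242.2 x + 103.0 y = 12870.59
290.2 x − 194.4 y = 22190.53
Solving the 2×2 system: x ≈ 62.2, y ≈ -21.3 km.

(62.2, -21.3)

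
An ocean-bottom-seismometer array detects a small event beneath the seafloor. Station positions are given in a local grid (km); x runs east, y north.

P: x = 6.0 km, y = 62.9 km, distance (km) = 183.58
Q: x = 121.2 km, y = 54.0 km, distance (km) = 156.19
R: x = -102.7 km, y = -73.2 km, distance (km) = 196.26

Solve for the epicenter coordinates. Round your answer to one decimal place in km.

(91.8, -99.4)

Circle about each station: (x − 6.0)² + (y − 62.9)² = 183.58²; (x − 121.2)² + (y − 54.0)² = 156.19²; (x + 102.7)² + (y + 73.2)² = 196.26².
Subtracting the P equation from the Q and R equations removes the quadratic terms:
230.4 x − 17.8 y = 22919.33
-217.4 x − 272.2 y = 7096.75
Solving the 2×2 system: x ≈ 91.8, y ≈ -99.4 km.
Check against P (with the unrounded x, y): √((x − 6.0)²+(y − 62.9)²) = 183.57 ≈ 183.58 km. ✓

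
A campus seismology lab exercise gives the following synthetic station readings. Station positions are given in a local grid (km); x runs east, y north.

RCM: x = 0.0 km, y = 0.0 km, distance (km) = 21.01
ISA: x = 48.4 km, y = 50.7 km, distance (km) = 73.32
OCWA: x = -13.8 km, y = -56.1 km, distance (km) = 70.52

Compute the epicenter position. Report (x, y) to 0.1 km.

Circle about each station: x² + y² = 21.01²; (x − 48.4)² + (y − 50.7)² = 73.32²; (x + 13.8)² + (y + 56.1)² = 70.52².
Subtracting pairs of circle equations eliminates x²+y² and gives linear equations (the radical axes):
96.8 x + 101.4 y = -21.35
-27.6 x − 112.2 y = -1194.00
Solving the 2×2 system: x ≈ -15.3, y ≈ 14.4 km.
Check against RCM (with the unrounded x, y): √(x²+y²) = 21.03 ≈ 21.01 km. ✓

-15.3 km east, 14.4 km north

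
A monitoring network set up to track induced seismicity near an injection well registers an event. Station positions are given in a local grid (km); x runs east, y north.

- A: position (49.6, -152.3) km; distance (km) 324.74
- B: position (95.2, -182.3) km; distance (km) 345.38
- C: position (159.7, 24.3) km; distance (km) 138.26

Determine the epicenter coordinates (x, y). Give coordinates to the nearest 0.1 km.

136.5 km east, 160.6 km north

Circle about each station: (x − 49.6)² + (y + 152.3)² = 324.74²; (x − 95.2)² + (y + 182.3)² = 345.38²; (x − 159.7)² + (y − 24.3)² = 138.26².
Subtracting the A equation from the B and C equations removes the quadratic terms:
91.2 x − 60.0 y = 2809.60
220.2 x + 353.2 y = 86779.37
Solving the 2×2 system: x ≈ 136.5, y ≈ 160.6 km.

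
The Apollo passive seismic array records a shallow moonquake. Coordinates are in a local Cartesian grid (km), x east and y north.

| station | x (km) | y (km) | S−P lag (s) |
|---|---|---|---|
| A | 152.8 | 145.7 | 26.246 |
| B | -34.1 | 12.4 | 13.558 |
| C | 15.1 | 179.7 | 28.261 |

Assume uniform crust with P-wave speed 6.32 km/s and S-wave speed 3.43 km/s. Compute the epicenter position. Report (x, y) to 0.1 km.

Distance from S−P lag: d = Δt · v_P v_S / (v_P − v_S) = Δt · (6.32·3.43)/(6.32−3.43) ≈ 7.5009·Δt.
So d_A = 196.87, d_B = 101.70, d_C = 211.98 km.
Circle about each station: (x − 152.8)² + (y − 145.7)² = 196.87²; (x + 34.1)² + (y − 12.4)² = 101.70²; (x − 15.1)² + (y − 179.7)² = 211.98².
Subtracting pairs of circle equations eliminates x²+y² and gives linear equations (the radical axes):
-373.8 x − 266.6 y = -14844.85
-275.4 x + 68.0 y = -18233.95
Solving the 2×2 system: x ≈ 59.4, y ≈ -27.6 km.

59.4 km east, -27.6 km north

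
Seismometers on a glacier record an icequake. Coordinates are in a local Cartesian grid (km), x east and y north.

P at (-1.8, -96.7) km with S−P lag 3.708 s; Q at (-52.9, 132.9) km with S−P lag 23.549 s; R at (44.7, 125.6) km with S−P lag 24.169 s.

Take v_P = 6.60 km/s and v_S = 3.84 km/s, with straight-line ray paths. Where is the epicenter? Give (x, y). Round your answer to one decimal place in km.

Distance from S−P lag: d = Δt · v_P v_S / (v_P − v_S) = Δt · (6.60·3.84)/(6.60−3.84) ≈ 9.1826·Δt.
So d_P = 34.05, d_Q = 216.24, d_R = 221.93 km.
Circle about each station: (x + 1.8)² + (y + 96.7)² = 34.05²; (x + 52.9)² + (y − 132.9)² = 216.24²; (x − 44.7)² + (y − 125.6)² = 221.93².
Subtracting the P equation from the Q and R equations removes the quadratic terms:
-102.2 x + 459.2 y = -34493.65
93.0 x + 444.6 y = -39674.20
Solving the 2×2 system: x ≈ -32.7, y ≈ -82.4 km.

-32.7 km east, -82.4 km north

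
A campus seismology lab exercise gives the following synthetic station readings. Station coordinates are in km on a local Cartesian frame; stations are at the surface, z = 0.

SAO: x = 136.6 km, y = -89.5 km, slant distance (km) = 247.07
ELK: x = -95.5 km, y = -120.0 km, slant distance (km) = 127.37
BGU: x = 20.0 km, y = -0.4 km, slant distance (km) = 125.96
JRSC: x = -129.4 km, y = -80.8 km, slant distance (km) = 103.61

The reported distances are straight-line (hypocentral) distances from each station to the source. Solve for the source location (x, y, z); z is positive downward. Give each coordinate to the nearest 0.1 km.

Each station gives a sphere (x−x_i)² + (y−y_i)² + z² = d_i² (stations at z=0).
Subtracting the SAO sphere from ELK and BGU: z² cancels, leaving linear equations in x and y:
-464.2 x − 61.0 y = 41670.91
-233.2 x + 178.2 y = 18908.01
Solving: x ≈ -88.494, y ≈ -9.702 km (keep extra digits for the depth step; rounded: -88.5, -9.7).
Then from the SAO sphere: z² = 247.07² − (x − 136.6)² − (y + 89.5)² with x = -88.494, y = -9.702, so z ≈ 63.313 ≈ 63.3 km.

x ≈ -88.5 km, y ≈ -9.7 km, depth ≈ 63.3 km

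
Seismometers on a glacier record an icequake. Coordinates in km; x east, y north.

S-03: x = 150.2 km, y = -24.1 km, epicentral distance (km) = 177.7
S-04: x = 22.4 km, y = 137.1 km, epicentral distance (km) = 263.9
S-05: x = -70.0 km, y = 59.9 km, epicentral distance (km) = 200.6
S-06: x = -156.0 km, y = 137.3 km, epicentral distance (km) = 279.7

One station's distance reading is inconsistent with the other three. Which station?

S-06

Solve using three stations at a time. Using S-03, S-04, S-05 (subtract circle equations pairwise → linear system) gives (x, y) ≈ (4.8, -126.2).
Distances from that point to each station vs reported:
  S-03: calculated 177.6 vs reported 177.7 → residual 0.1 km
  S-04: calculated 263.9 vs reported 263.9 → residual 0.0 km
  S-05: calculated 200.6 vs reported 200.6 → residual 0.0 km
  S-06: calculated 308.7 vs reported 279.7 → residual 29.0 km
S-03, S-04, S-05 are mutually consistent (residuals ≈ 0); S-06 is off by 29.0 km.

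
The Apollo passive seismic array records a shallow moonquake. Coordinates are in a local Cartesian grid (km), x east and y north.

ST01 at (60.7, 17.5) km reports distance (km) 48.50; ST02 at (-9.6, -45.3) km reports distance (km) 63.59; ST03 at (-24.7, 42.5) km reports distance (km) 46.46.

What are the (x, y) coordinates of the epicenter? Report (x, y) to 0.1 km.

Circle about each station: (x − 60.7)² + (y − 17.5)² = 48.50²; (x + 9.6)² + (y + 45.3)² = 63.59²; (x + 24.7)² + (y − 42.5)² = 46.46².
Subtracting the ST01 equation from the ST02 and ST03 equations removes the quadratic terms:
-140.6 x − 125.6 y = -3537.93
-170.8 x + 50.0 y = -1380.68
Solving the 2×2 system: x ≈ 12.3, y ≈ 14.4 km.

12.3 km east, 14.4 km north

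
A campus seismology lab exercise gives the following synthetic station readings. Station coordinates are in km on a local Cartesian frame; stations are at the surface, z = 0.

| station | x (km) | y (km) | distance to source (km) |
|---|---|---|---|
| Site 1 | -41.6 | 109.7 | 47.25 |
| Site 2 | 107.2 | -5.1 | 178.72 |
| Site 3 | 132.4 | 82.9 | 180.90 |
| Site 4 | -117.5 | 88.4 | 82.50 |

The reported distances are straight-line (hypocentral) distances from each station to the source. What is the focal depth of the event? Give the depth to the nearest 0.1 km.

z ≈ 37.8 km

Each station gives a sphere (x−x_i)² + (y−y_i)² + z² = d_i² (stations at z=0).
Subtracting the Site 1 sphere from Site 2 and Site 3: z² cancels, leaving linear equations in x and y:
297.6 x − 229.6 y = -31955.08
348.0 x − 53.6 y = -19854.73
Solving: x ≈ -44.502, y ≈ 81.496 km (keep extra digits for the depth step; rounded: -44.5, 81.5).
Then from the Site 1 sphere: z² = 47.25² − (x + 41.6)² − (y − 109.7)² with x = -44.502, y = 81.496, so z ≈ 37.798 ≈ 37.8 km.
Check against Site 4 (with the unrounded solution): distance 82.49 ≈ 82.50 km. ✓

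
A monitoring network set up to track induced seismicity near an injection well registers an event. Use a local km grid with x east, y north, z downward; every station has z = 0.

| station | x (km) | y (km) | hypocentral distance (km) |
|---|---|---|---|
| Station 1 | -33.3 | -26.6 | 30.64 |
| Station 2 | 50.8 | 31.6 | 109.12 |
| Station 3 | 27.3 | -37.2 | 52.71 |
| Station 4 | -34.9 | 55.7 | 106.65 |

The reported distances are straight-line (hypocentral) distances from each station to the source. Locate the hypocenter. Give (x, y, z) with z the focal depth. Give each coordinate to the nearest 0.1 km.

x ≈ -21.1 km, y ≈ -48.6 km, depth ≈ 17.5 km

Each station gives a sphere (x−x_i)² + (y−y_i)² + z² = d_i² (stations at z=0).
Subtracting the Station 1 sphere from Station 2 and Station 3: z² cancels, leaving linear equations in x and y:
168.2 x + 116.4 y = -9205.61
121.2 x − 21.2 y = -1526.85
Solving: x ≈ -21.099, y ≈ -48.598 km (keep extra digits for the depth step; rounded: -21.1, -48.6).
Then from the Station 1 sphere: z² = 30.64² − (x + 33.3)² − (y + 26.6)² with x = -21.099, y = -48.598, so z ≈ 17.494 ≈ 17.5 km.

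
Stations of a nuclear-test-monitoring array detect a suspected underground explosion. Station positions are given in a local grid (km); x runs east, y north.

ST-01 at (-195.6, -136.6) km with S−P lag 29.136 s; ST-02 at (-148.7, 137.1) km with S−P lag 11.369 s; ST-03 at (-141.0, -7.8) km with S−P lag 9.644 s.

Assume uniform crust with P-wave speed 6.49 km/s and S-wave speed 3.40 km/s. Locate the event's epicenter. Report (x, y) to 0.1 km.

Distance from S−P lag: d = Δt · v_P v_S / (v_P − v_S) = Δt · (6.49·3.40)/(6.49−3.40) ≈ 7.1411·Δt.
So d_ST-01 = 208.06, d_ST-02 = 81.19, d_ST-03 = 68.87 km.
Circle about each station: (x + 195.6)² + (y + 136.6)² = 208.06²; (x + 148.7)² + (y − 137.1)² = 81.19²; (x + 141.0)² + (y + 7.8)² = 68.87².
Subtracting pairs of circle equations eliminates x²+y² and gives linear equations (the radical axes):
93.8 x + 547.4 y = 20686.33
109.2 x + 257.6 y = 1568.81
Solving the 2×2 system: x ≈ -125.5, y ≈ 59.3 km.

-125.5 km east, 59.3 km north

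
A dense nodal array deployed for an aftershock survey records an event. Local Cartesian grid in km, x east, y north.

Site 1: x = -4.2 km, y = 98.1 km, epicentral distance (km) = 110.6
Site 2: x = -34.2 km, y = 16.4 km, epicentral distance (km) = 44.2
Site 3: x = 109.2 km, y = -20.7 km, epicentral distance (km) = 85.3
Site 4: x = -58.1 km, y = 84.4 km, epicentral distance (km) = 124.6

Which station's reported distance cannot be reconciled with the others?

Site 2

Solve using three stations at a time. Using Site 1, Site 3, Site 4 (subtract circle equations pairwise → linear system) gives (x, y) ≈ (24.8, -8.6).
Distances from that point to each station vs reported:
  Site 1: calculated 110.6 vs reported 110.6 → residual 0.0 km
  Site 2: calculated 64.1 vs reported 44.2 → residual 19.9 km
  Site 3: calculated 85.3 vs reported 85.3 → residual 0.0 km
  Site 4: calculated 124.6 vs reported 124.6 → residual 0.0 km
Site 1, Site 3, Site 4 are mutually consistent (residuals ≈ 0); Site 2 is off by 19.9 km.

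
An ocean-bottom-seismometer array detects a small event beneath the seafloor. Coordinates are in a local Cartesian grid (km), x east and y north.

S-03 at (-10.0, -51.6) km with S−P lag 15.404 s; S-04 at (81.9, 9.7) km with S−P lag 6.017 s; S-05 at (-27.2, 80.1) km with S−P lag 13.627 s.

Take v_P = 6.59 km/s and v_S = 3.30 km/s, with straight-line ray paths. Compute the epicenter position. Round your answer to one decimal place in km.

Distance from S−P lag: d = Δt · v_P v_S / (v_P − v_S) = Δt · (6.59·3.30)/(6.59−3.30) ≈ 6.6100·Δt.
So d_S-03 = 101.82, d_S-04 = 39.77, d_S-05 = 90.07 km.
Circle about each station: (x + 10.0)² + (y + 51.6)² = 101.82²; (x − 81.9)² + (y − 9.7)² = 39.77²; (x + 27.2)² + (y − 80.1)² = 90.07².
Subtracting the S-03 equation from the S-04 and S-05 equations removes the quadratic terms:
183.8 x + 122.6 y = 12824.80
-34.4 x + 263.4 y = 6648.00
Solving the 2×2 system: x ≈ 48.7, y ≈ 31.6 km.

(48.7, 31.6)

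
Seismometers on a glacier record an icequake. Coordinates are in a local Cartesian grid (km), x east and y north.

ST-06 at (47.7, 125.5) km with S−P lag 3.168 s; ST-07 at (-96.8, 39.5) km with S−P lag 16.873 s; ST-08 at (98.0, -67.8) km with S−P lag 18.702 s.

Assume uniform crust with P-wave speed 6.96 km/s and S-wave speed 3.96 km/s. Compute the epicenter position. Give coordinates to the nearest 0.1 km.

Distance from S−P lag: d = Δt · v_P v_S / (v_P − v_S) = Δt · (6.96·3.96)/(6.96−3.96) ≈ 9.1872·Δt.
So d_ST-06 = 29.11, d_ST-07 = 155.02, d_ST-08 = 171.82 km.
Circle about each station: (x − 47.7)² + (y − 125.5)² = 29.11²; (x + 96.8)² + (y − 39.5)² = 155.02²; (x − 98.0)² + (y + 67.8)² = 171.82².
Subtracting pairs of circle equations eliminates x²+y² and gives linear equations (the radical axes):
-289.0 x − 172.0 y = -30278.86
100.6 x − 386.6 y = -32499.42
Solving the 2×2 system: x ≈ 47.4, y ≈ 96.4 km.
Check against ST-06 (with the unrounded x, y): √((x − 47.7)²+(y − 125.5)²) = 29.10 ≈ 29.11 km. ✓

47.4 km east, 96.4 km north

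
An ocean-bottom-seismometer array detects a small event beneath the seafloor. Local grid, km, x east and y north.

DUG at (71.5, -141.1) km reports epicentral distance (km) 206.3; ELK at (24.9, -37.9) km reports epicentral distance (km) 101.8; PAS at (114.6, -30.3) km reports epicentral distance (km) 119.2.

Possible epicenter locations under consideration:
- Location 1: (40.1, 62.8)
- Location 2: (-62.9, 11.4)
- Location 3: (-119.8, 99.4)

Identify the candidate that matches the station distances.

For each candidate, compare |candidate − station| to the reported distance:
Location 1: residuals DUG 0.0, ELK 0.0, PAS 0.0 → max 0.0 km
Location 2: residuals DUG 3.0, ELK 1.1, PAS 63.1 → max 63.1 km
Location 3: residuals DUG 101.0, ELK 97.7, PAS 148.7 → max 148.7 km
Only Location 1 has all residuals ≈ 0.

Location 1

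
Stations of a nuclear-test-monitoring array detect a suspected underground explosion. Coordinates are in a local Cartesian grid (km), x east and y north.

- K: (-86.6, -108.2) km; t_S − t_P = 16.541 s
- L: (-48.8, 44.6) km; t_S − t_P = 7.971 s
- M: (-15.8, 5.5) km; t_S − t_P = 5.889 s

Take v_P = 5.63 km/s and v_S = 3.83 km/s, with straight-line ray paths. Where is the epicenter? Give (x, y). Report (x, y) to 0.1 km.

Distance from S−P lag: d = Δt · v_P v_S / (v_P − v_S) = Δt · (5.63·3.83)/(5.63−3.83) ≈ 11.9794·Δt.
So d_K = 198.15, d_L = 95.49, d_M = 70.55 km.
Circle about each station: (x + 86.6)² + (y + 108.2)² = 198.15²; (x + 48.8)² + (y − 44.6)² = 95.49²; (x + 15.8)² + (y − 5.5)² = 70.55².
Subtracting the K equation from the L and M equations removes the quadratic terms:
75.6 x + 305.6 y = 15308.88
141.6 x + 227.4 y = 15359.21
Solving the 2×2 system: x ≈ 46.5, y ≈ 38.6 km.

(46.5, 38.6)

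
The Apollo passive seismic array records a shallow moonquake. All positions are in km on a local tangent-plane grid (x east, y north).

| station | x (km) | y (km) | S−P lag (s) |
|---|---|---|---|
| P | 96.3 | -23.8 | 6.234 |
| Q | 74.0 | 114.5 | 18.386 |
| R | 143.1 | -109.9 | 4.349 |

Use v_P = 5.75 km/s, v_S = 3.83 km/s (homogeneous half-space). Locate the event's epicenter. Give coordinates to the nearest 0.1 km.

Distance from S−P lag: d = Δt · v_P v_S / (v_P − v_S) = Δt · (5.75·3.83)/(5.75−3.83) ≈ 11.4701·Δt.
So d_P = 71.50, d_Q = 210.89, d_R = 49.88 km.
Circle about each station: (x − 96.3)² + (y + 23.8)² = 71.50²; (x − 74.0)² + (y − 114.5)² = 210.89²; (x − 143.1)² + (y + 109.9)² = 49.88².
Subtracting pairs of circle equations eliminates x²+y² and gives linear equations (the radical axes):
-44.6 x + 276.6 y = -30616.22
93.6 x − 172.2 y = 25339.73
Solving the 2×2 system: x ≈ 95.4, y ≈ -95.3 km.
Check against P (with the unrounded x, y): √((x − 96.3)²+(y + 23.8)²) = 71.51 ≈ 71.50 km. ✓

95.4 km east, -95.3 km north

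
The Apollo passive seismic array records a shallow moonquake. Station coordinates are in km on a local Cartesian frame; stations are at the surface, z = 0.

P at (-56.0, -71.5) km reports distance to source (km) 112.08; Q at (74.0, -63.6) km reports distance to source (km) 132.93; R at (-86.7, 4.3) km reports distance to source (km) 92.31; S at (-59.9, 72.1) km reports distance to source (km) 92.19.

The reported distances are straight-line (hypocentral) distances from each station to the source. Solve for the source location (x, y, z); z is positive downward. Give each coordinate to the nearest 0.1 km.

x ≈ -15.7 km, y ≈ 15.6 km, depth ≈ 57.9 km

Each station gives a sphere (x−x_i)² + (y−y_i)² + z² = d_i² (stations at z=0).
Subtracting the P sphere from Q and R: z² cancels, leaving linear equations in x and y:
260.0 x + 15.8 y = -3835.75
-61.4 x + 151.6 y = 3327.92
Solving: x ≈ -15.700, y ≈ 15.593 km (keep extra digits for the depth step; rounded: -15.7, 15.6).
Then from the P sphere: z² = 112.08² − (x + 56.0)² − (y + 71.5)² with x = -15.700, y = 15.593, so z ≈ 57.902 ≈ 57.9 km.
Check against S (with the unrounded solution): distance 92.19 ≈ 92.19 km. ✓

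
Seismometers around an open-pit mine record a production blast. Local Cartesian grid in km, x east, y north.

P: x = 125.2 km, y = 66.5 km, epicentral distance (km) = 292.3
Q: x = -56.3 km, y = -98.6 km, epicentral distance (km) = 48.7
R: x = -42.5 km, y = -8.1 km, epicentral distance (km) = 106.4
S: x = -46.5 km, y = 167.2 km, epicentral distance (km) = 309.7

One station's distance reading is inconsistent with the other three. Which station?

Solve using three stations at a time. Using P, Q, S (subtract circle equations pairwise → linear system) gives (x, y) ≈ (-81.1, -140.6).
Distances from that point to each station vs reported:
  P: calculated 292.3 vs reported 292.3 → residual 0.0 km
  Q: calculated 48.8 vs reported 48.7 → residual 0.1 km
  R: calculated 138.0 vs reported 106.4 → residual 31.6 km
  S: calculated 309.7 vs reported 309.7 → residual 0.0 km
P, Q, S are mutually consistent (residuals ≈ 0); R is off by 31.6 km.

R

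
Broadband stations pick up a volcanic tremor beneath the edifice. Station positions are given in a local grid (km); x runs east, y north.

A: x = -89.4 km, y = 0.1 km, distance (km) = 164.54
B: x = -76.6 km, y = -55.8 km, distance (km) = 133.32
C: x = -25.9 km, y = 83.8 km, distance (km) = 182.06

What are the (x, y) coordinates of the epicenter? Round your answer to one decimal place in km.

(54.6, -79.5)

Circle about each station: (x + 89.4)² + (y − 0.1)² = 164.54²; (x + 76.6)² + (y + 55.8)² = 133.32²; (x + 25.9)² + (y − 83.8)² = 182.06².
Subtracting pairs of circle equations eliminates x²+y² and gives linear equations (the radical axes):
25.6 x − 111.8 y = 10288.02
127.0 x + 167.4 y = -6371.55
Solving the 2×2 system: x ≈ 54.6, y ≈ -79.5 km.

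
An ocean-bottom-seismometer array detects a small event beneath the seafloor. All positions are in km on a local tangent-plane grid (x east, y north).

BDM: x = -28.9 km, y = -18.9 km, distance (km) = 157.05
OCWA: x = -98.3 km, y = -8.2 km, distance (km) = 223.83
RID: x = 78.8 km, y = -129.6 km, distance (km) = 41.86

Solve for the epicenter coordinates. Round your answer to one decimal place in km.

106.6 km east, -98.3 km north

Circle about each station: (x + 28.9)² + (y + 18.9)² = 157.05²; (x + 98.3)² + (y + 8.2)² = 223.83²; (x − 78.8)² + (y + 129.6)² = 41.86².
Subtracting pairs of circle equations eliminates x²+y² and gives linear equations (the radical axes):
-138.8 x + 21.4 y = -16897.46
215.4 x − 221.4 y = 44725.62
Solving the 2×2 system: x ≈ 106.6, y ≈ -98.3 km.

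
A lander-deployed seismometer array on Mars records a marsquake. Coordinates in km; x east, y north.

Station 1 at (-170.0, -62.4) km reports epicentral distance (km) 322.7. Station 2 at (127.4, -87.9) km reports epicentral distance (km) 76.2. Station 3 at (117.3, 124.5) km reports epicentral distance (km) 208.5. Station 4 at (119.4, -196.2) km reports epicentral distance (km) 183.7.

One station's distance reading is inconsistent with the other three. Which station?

Solve using three stations at a time. Using Station 1, Station 2, Station 4 (subtract circle equations pairwise → linear system) gives (x, y) ≈ (149.2, -15.0).
Distances from that point to each station vs reported:
  Station 1: calculated 322.7 vs reported 322.7 → residual 0.0 km
  Station 2: calculated 76.1 vs reported 76.2 → residual 0.1 km
  Station 3: calculated 143.1 vs reported 208.5 → residual 65.4 km
  Station 4: calculated 183.7 vs reported 183.7 → residual 0.0 km
Station 1, Station 2, Station 4 are mutually consistent (residuals ≈ 0); Station 3 is off by 65.4 km.

Station 3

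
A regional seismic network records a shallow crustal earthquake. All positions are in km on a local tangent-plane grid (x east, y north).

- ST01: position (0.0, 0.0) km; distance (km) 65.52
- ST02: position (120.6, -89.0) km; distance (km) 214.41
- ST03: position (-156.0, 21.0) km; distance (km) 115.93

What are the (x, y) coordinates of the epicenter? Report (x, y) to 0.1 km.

-43.5 km east, 49.0 km north

Circle about each station: x² + y² = 65.52²; (x − 120.6)² + (y + 89.0)² = 214.41²; (x + 156.0)² + (y − 21.0)² = 115.93².
Subtracting pairs of circle equations eliminates x²+y² and gives linear equations (the radical axes):
241.2 x − 178.0 y = -19213.42
-312.0 x + 42.0 y = 15630.11
Solving the 2×2 system: x ≈ -43.5, y ≈ 49.0 km.
Check against ST01 (with the unrounded x, y): √(x²+y²) = 65.52 ≈ 65.52 km. ✓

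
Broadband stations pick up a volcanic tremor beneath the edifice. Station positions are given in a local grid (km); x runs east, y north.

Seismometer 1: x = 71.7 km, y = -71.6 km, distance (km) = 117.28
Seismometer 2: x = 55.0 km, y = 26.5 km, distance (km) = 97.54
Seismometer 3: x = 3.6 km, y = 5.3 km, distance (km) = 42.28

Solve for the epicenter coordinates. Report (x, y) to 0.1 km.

Circle about each station: (x − 71.7)² + (y + 71.6)² = 117.28²; (x − 55.0)² + (y − 26.5)² = 97.54²; (x − 3.6)² + (y − 5.3)² = 42.28².
Subtracting pairs of circle equations eliminates x²+y² and gives linear equations (the radical axes):
-33.4 x + 196.2 y = -2299.65
-136.2 x + 153.8 y = 1740.60
Solving the 2×2 system: x ≈ -32.2, y ≈ -17.2 km.
Check against Seismometer 1 (with the unrounded x, y): √((x − 71.7)²+(y + 71.6)²) = 117.28 ≈ 117.28 km. ✓

x ≈ -32.2 km, y ≈ -17.2 km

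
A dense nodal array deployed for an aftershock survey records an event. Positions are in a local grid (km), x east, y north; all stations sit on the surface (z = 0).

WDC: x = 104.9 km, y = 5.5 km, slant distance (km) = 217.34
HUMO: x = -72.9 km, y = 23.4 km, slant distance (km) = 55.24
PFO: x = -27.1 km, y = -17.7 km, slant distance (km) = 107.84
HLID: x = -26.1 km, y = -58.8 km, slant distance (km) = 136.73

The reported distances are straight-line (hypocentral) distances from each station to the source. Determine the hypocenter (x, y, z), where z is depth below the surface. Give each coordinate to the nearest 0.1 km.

Each station gives a sphere (x−x_i)² + (y−y_i)² + z² = d_i² (stations at z=0).
Subtracting the WDC sphere from HUMO and PFO: z² cancels, leaving linear equations in x and y:
-355.6 x + 35.8 y = 39012.93
-264.0 x − 46.4 y = 25620.65
Solving: x ≈ -105.099, y ≈ 45.806 km (keep extra digits for the depth step; rounded: -105.1, 45.8).
Then from the WDC sphere: z² = 217.34² − (x − 104.9)² − (y − 5.5)² with x = -105.099, y = 45.806, so z ≈ 38.891 ≈ 38.9 km.

(-105.1, 45.8, 38.9)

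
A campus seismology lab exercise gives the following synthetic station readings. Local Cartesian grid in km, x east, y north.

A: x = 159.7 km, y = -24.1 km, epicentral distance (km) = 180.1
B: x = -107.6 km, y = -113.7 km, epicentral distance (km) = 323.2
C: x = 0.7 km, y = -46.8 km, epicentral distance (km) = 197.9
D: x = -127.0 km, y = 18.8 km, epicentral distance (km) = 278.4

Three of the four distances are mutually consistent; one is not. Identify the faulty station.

A

Solve using three stations at a time. Using B, C, D (subtract circle equations pairwise → linear system) gives (x, y) ≈ (141.5, 92.1).
Distances from that point to each station vs reported:
  A: calculated 117.7 vs reported 180.1 → residual 62.4 km
  B: calculated 323.2 vs reported 323.2 → residual 0.0 km
  C: calculated 197.8 vs reported 197.9 → residual 0.1 km
  D: calculated 278.3 vs reported 278.4 → residual 0.1 km
B, C, D are mutually consistent (residuals ≈ 0); A is off by 62.4 km.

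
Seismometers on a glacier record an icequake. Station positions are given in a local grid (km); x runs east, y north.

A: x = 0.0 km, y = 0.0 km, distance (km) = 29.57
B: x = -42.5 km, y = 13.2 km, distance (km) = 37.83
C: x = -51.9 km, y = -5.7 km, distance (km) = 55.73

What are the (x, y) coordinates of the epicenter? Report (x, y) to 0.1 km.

(-7.9, 28.5)

Circle about each station: x² + y² = 29.57²; (x + 42.5)² + (y − 13.2)² = 37.83²; (x + 51.9)² + (y + 5.7)² = 55.73².
Subtracting pairs of circle equations eliminates x²+y² and gives linear equations (the radical axes):
-85.0 x + 26.4 y = 1423.77
-103.8 x − 11.4 y = 494.65
Solving the 2×2 system: x ≈ -7.9, y ≈ 28.5 km.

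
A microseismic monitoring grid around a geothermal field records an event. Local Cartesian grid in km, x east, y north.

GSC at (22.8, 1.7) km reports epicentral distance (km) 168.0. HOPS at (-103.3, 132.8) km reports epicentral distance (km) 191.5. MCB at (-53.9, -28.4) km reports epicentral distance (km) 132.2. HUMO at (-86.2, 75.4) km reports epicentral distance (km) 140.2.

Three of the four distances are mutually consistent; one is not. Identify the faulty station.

MCB

Solve using three stations at a time. Using GSC, HOPS, HUMO (subtract circle equations pairwise → linear system) gives (x, y) ≈ (-135.0, -56.1).
Distances from that point to each station vs reported:
  GSC: calculated 168.1 vs reported 168.0 → residual 0.1 km
  HOPS: calculated 191.6 vs reported 191.5 → residual 0.1 km
  MCB: calculated 85.7 vs reported 132.2 → residual 46.5 km
  HUMO: calculated 140.3 vs reported 140.2 → residual 0.1 km
GSC, HOPS, HUMO are mutually consistent (residuals ≈ 0); MCB is off by 46.5 km.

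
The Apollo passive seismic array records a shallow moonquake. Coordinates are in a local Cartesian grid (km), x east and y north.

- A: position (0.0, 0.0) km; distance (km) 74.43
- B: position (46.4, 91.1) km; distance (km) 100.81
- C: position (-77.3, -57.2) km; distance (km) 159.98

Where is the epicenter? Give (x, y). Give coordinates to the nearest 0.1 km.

Circle about each station: x² + y² = 74.43²; (x − 46.4)² + (y − 91.1)² = 100.81²; (x + 77.3)² + (y + 57.2)² = 159.98².
Subtracting the A equation from the B and C equations removes the quadratic terms:
92.8 x + 182.2 y = 5829.34
-154.6 x − 114.4 y = -10806.65
Solving the 2×2 system: x ≈ 74.2, y ≈ -5.8 km.
Check against A (with the unrounded x, y): √(x²+y²) = 74.41 ≈ 74.43 km. ✓

x ≈ 74.2 km, y ≈ -5.8 km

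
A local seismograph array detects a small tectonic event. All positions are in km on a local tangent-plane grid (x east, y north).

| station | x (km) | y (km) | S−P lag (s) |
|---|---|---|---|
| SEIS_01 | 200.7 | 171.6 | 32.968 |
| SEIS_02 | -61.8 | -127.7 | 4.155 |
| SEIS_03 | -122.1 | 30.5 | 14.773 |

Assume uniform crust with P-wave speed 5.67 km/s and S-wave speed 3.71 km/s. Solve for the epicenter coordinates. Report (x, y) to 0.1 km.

(-28.8, -97.7)

Distance from S−P lag: d = Δt · v_P v_S / (v_P − v_S) = Δt · (5.67·3.71)/(5.67−3.71) ≈ 10.7325·Δt.
So d_SEIS_01 = 353.83, d_SEIS_02 = 44.59, d_SEIS_03 = 158.55 km.
Circle about each station: (x − 200.7)² + (y − 171.6)² = 353.83²; (x + 61.8)² + (y + 127.7)² = 44.59²; (x + 122.1)² + (y − 30.5)² = 158.55².
Subtracting pairs of circle equations eliminates x²+y² and gives linear equations (the radical axes):
-525.0 x − 598.6 y = 73606.88
-645.6 x − 282.2 y = 46169.18
Solving the 2×2 system: x ≈ -28.8, y ≈ -97.7 km.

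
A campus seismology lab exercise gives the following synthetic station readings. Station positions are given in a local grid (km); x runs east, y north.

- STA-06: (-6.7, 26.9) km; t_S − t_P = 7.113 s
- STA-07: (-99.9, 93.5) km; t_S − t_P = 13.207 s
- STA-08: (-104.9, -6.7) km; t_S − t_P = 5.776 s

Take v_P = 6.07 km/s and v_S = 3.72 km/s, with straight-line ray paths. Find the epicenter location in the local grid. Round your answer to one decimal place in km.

x ≈ -52.2 km, y ≈ -24.1 km

Distance from S−P lag: d = Δt · v_P v_S / (v_P − v_S) = Δt · (6.07·3.72)/(6.07−3.72) ≈ 9.6087·Δt.
So d_STA-06 = 68.35, d_STA-07 = 126.90, d_STA-08 = 55.50 km.
Circle about each station: (x + 6.7)² + (y − 26.9)² = 68.35²; (x + 99.9)² + (y − 93.5)² = 126.90²; (x + 104.9)² + (y + 6.7)² = 55.50².
Subtracting pairs of circle equations eliminates x²+y² and gives linear equations (the radical axes):
-186.4 x + 133.2 y = 6521.87
-196.4 x − 67.2 y = 11871.87
Solving the 2×2 system: x ≈ -52.2, y ≈ -24.1 km.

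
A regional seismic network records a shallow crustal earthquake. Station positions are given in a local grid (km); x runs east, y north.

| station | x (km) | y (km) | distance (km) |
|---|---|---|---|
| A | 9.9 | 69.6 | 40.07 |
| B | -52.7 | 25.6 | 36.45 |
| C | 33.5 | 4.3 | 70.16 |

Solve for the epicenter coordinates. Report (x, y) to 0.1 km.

Circle about each station: (x − 9.9)² + (y − 69.6)² = 40.07²; (x + 52.7)² + (y − 25.6)² = 36.45²; (x − 33.5)² + (y − 4.3)² = 70.16².
Subtracting the A equation from the B and C equations removes the quadratic terms:
-125.2 x − 88.0 y = -1232.52
47.2 x − 130.6 y = -7118.25
Solving the 2×2 system: x ≈ -22.7, y ≈ 46.3 km.
Check against A (with the unrounded x, y): √((x − 9.9)²+(y − 69.6)²) = 40.07 ≈ 40.07 km. ✓

-22.7 km east, 46.3 km north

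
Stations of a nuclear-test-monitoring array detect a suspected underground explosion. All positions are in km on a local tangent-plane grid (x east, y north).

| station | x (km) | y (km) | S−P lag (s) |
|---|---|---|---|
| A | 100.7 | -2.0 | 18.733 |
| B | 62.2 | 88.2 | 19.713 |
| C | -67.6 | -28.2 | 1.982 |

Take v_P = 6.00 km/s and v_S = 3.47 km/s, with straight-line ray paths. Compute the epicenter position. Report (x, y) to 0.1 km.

Distance from S−P lag: d = Δt · v_P v_S / (v_P − v_S) = Δt · (6.00·3.47)/(6.00−3.47) ≈ 8.2292·Δt.
So d_A = 154.16, d_B = 162.22, d_C = 16.31 km.
Circle about each station: (x − 100.7)² + (y + 2.0)² = 154.16²; (x − 62.2)² + (y − 88.2)² = 162.22²; (x + 67.6)² + (y + 28.2)² = 16.31².
Subtracting pairs of circle equations eliminates x²+y² and gives linear equations (the radical axes):
-77.0 x + 180.4 y = -1046.43
-336.6 x − 52.4 y = 18719.80
Solving the 2×2 system: x ≈ -51.3, y ≈ -27.7 km.
Check against A (with the unrounded x, y): √((x − 100.7)²+(y + 2.0)²) = 154.16 ≈ 154.16 km. ✓

-51.3 km east, -27.7 km north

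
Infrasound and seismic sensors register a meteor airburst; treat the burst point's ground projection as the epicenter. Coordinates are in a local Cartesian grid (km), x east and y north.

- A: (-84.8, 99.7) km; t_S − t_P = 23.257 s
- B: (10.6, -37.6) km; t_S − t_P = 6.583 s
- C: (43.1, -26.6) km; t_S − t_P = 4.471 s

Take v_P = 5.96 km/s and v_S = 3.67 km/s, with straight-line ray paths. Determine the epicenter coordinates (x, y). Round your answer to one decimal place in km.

Distance from S−P lag: d = Δt · v_P v_S / (v_P − v_S) = Δt · (5.96·3.67)/(5.96−3.67) ≈ 9.5516·Δt.
So d_A = 222.14, d_B = 62.88, d_C = 42.71 km.
Circle about each station: (x + 84.8)² + (y − 99.7)² = 222.14²; (x − 10.6)² + (y + 37.6)² = 62.88²; (x − 43.1)² + (y + 26.6)² = 42.71².
Subtracting the A equation from the B and C equations removes the quadratic terms:
190.8 x − 274.6 y = 29787.28
255.8 x − 252.6 y = 32956.08
Solving the 2×2 system: x ≈ 69.2, y ≈ -60.4 km.

x ≈ 69.2 km, y ≈ -60.4 km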